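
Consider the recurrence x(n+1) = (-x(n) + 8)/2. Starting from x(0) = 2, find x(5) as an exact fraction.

x(1) = (-2 + 8)/2 = 3.
x(2) = (-3 + 8)/2 = 5/2.
x(3) = (-(5/2) + 8)/2 = 11/4.
x(4) = (-(11/4) + 8)/2 = 21/8.
x(5) = (-(21/8) + 8)/2 = 43/16.

43/16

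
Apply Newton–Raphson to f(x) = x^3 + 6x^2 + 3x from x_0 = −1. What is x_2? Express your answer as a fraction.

−56/99

f'(x) = 3x^2 + 12x + 3.
f(−1) = 2, f'(−1) = −6, so x_1 = (−1) − 2/(−6) = −2/3.
f(−2/3) = 10/27, f'(−2/3) = −11/3, so x_2 = (−2/3) − (10/27)/(−11/3) = −56/99.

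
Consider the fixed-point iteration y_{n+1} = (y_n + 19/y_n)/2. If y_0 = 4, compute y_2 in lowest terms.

y_1 = (4 + 19/4)/2 = 35/8.
y_2 = (35/8 + 19/(35/8))/2 = 2441/560.

2441/560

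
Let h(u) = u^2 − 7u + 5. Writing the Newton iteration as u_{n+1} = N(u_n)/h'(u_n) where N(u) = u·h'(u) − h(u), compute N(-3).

4

h'(u) = 2u − 7.
N(u) = u·h'(u) − h(u) = u·(2u − 7) − (u^2 − 7u + 5) = u^2 − 5.
N(-3) = 4.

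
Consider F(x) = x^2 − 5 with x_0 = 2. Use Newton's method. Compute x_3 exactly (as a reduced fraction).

51841/23184

F'(x) = 2x.
F(2) = −1, F'(2) = 4, so x_1 = 2 − (−1)/4 = 9/4.
F(9/4) = 1/16, F'(9/4) = 9/2, so x_2 = (9/4) − (1/16)/(9/2) = 161/72.
F(161/72) = 1/5184, F'(161/72) = 161/36, so x_3 = (161/72) − (1/5184)/(161/36) = 51841/23184.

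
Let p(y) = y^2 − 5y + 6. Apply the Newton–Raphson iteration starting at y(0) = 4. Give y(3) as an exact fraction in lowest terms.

p'(y) = 2y − 5.
p(4) = 2, p'(4) = 3, so y(1) = 4 − 2/3 = 10/3.
p(10/3) = 4/9, p'(10/3) = 5/3, so y(2) = (10/3) − (4/9)/(5/3) = 46/15.
p(46/15) = 16/225, p'(46/15) = 17/15, so y(3) = (46/15) − (16/225)/(17/15) = 766/255.

766/255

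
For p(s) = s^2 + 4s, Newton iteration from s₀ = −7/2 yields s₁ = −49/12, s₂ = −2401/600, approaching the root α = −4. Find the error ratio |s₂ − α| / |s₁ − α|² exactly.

s₁ − α = −49/12 − (−4) = −49/12 + 4 = −1/12, so |s₁ − α| = 1/12.
s₂ − α = −2401/600 − (−4) = −2401/600 + 4 = −1/600, so |s₂ − α| = 1/600.
|s₁ − α|² = 1/144.
Ratio = (1/600) / (1/144) = 6/25.

6/25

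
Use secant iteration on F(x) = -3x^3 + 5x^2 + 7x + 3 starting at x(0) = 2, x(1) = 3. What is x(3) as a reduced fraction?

F(2) = 13, F(3) = -12. x(2) = 3 - (-12)·(3 - 2)/((-12) - 13) = 63/25.
F(3) = -12, F(63/25) = 68484/15625. x(3) = (63/25) - (68484/15625)·((63/25) - 3)/((68484/15625) - (-12)) = 14124/5333.

14124/5333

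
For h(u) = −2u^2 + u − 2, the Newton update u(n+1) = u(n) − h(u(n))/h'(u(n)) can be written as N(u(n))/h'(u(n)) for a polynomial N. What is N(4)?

−30

h'(u) = −4u + 1.
N(u) = u·h'(u) − h(u) = u·(−4u + 1) − (−2u^2 + u − 2) = −2u^2 + 2.
N(4) = −30.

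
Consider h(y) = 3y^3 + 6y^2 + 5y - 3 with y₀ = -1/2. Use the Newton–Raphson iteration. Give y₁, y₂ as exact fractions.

y₁ = 3, y₂ = 219/122

h'(y) = 9y^2 + 12y + 5.
h(-1/2) = -35/8, h'(-1/2) = 5/4, so y₁ = (-1/2) - (-35/8)/(5/4) = 3.
h(3) = 147, h'(3) = 122, so y₂ = 3 - 147/122 = 219/122.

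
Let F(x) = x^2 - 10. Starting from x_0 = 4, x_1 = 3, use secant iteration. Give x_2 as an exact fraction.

F(4) = 6, F(3) = -1. x_2 = 3 - (-1)·(3 - 4)/((-1) - 6) = 22/7.

22/7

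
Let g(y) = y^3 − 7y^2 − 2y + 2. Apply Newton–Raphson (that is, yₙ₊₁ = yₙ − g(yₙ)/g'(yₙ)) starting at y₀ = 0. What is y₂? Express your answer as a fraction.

7/13

g'(y) = 3y^2 − 14y − 2.
g(0) = 2, g'(0) = −2, so y₁ = 0 − 2/(−2) = 1.
g(1) = −6, g'(1) = −13, so y₂ = 1 − (−6)/(−13) = 7/13.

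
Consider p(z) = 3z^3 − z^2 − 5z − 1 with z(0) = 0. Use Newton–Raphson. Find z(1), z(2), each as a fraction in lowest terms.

z(1) = −1/5, z(2) = −57/265

p'(z) = 9z^2 − 2z − 5.
p(0) = −1, p'(0) = −5, so z(1) = 0 − (−1)/(−5) = −1/5.
p(−1/5) = −8/125, p'(−1/5) = −106/25, so z(2) = (−1/5) − (−8/125)/(−106/25) = −57/265.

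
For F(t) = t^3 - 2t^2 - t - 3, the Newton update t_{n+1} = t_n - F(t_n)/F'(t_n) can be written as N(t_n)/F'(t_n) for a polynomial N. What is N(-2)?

F'(t) = 3t^2 - 4t - 1.
N(t) = t·F'(t) - F(t) = t·(3t^2 - 4t - 1) - (t^3 - 2t^2 - t - 3) = 2t^3 - 2t^2 + 3.
N(-2) = -21.

-21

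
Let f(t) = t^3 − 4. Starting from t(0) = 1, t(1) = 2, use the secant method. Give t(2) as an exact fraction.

10/7

f(1) = −3, f(2) = 4. t(2) = 2 − 4·(2 − 1)/(4 − (−3)) = 10/7.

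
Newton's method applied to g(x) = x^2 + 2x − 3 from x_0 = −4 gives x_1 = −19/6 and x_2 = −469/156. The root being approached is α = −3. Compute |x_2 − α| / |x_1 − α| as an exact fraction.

x_1 − α = −19/6 − (−3) = −19/6 + 3 = −1/6, so |x_1 − α| = 1/6.
x_2 − α = −469/156 − (−3) = −469/156 + 3 = −1/156, so |x_2 − α| = 1/156.
Ratio = (1/156) / (1/6) = 1/26.

1/26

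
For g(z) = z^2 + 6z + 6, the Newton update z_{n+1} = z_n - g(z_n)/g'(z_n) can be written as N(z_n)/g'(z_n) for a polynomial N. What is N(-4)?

10

g'(z) = 2z + 6.
N(z) = z·g'(z) - g(z) = z·(2z + 6) - (z^2 + 6z + 6) = z^2 - 6.
N(-4) = 10.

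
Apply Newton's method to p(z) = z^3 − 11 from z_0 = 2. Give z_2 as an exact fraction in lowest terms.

1081/486

p'(z) = 3z^2.
p(2) = −3, p'(2) = 12, so z_1 = 2 − (−3)/12 = 9/4.
p(9/4) = 25/64, p'(9/4) = 243/16, so z_2 = (9/4) − (25/64)/(243/16) = 1081/486.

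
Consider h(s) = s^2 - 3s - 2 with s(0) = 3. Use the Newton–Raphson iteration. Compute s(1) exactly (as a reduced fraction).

11/3

h'(s) = 2s - 3.
h(3) = -2, h'(3) = 3, so s(1) = 3 - (-2)/3 = 11/3.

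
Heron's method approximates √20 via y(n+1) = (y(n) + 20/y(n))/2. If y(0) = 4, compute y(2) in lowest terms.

161/36

y(1) = (4 + 20/4)/2 = 9/2.
y(2) = (9/2 + 20/(9/2))/2 = 161/36.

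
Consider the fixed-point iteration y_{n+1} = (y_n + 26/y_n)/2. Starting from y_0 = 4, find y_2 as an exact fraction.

857/168

y_1 = (4 + 26/4)/2 = 21/4.
y_2 = (21/4 + 26/(21/4))/2 = 857/168.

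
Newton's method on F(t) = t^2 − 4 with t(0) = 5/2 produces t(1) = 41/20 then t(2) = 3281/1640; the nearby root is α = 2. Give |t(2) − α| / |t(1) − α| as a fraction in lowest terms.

t(1) − α = 41/20 − 2 = 1/20, so |t(1) − α| = 1/20.
t(2) − α = 3281/1640 − 2 = 1/1640, so |t(2) − α| = 1/1640.
Ratio = (1/1640) / (1/20) = 1/82.

1/82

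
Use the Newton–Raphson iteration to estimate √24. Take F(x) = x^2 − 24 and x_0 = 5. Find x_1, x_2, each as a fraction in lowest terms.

x_1 = 49/10, x_2 = 4801/980

F'(x) = 2x.
F(5) = 1, F'(5) = 10, so x_1 = 5 − 1/10 = 49/10.
F(49/10) = 1/100, F'(49/10) = 49/5, so x_2 = (49/10) − (1/100)/(49/5) = 4801/980.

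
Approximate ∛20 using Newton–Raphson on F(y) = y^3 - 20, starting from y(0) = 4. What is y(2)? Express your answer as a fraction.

F'(y) = 3y^2.
F(4) = 44, F'(4) = 48, so y(1) = 4 - 44/48 = 37/12.
F(37/12) = 16093/1728, F'(37/12) = 1369/48, so y(2) = (37/12) - (16093/1728)/(1369/48) = 67933/24642.

67933/24642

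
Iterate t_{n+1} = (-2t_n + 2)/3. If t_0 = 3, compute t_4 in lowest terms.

74/81

t_1 = (-2·3 + 2)/3 = -4/3.
t_2 = (-2·(-4/3) + 2)/3 = 14/9.
t_3 = (-2·(14/9) + 2)/3 = -10/27.
t_4 = (-2·(-10/27) + 2)/3 = 74/81.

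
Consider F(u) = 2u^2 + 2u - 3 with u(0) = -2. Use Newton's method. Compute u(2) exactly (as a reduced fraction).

-175/96

F'(u) = 4u + 2.
F(-2) = 1, F'(-2) = -6, so u(1) = (-2) - 1/(-6) = -11/6.
F(-11/6) = 1/18, F'(-11/6) = -16/3, so u(2) = (-11/6) - (1/18)/(-16/3) = -175/96.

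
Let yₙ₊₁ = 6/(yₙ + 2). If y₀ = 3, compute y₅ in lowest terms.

y₁ = 6/(3 + 2) = 6/5.
y₂ = 6/(6/5 + 2) = 15/8.
y₃ = 6/(15/8 + 2) = 48/31.
y₄ = 6/(48/31 + 2) = 93/55.
y₅ = 6/(93/55 + 2) = 330/203.

330/203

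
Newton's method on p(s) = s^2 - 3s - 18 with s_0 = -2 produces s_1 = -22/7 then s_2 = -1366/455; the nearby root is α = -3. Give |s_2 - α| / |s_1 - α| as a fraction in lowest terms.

s_1 - α = -22/7 - (-3) = -22/7 + 3 = -1/7, so |s_1 - α| = 1/7.
s_2 - α = -1366/455 - (-3) = -1366/455 + 3 = -1/455, so |s_2 - α| = 1/455.
Ratio = (1/455) / (1/7) = 1/65.

1/65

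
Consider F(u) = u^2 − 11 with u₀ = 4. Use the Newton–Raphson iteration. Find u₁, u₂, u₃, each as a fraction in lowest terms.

F'(u) = 2u.
F(4) = 5, F'(4) = 8, so u₁ = 4 − 5/8 = 27/8.
F(27/8) = 25/64, F'(27/8) = 27/4, so u₂ = (27/8) − (25/64)/(27/4) = 1433/432.
F(1433/432) = 625/186624, F'(1433/432) = 1433/216, so u₃ = (1433/432) − (625/186624)/(1433/216) = 4106353/1238112.

u₁ = 27/8, u₂ = 1433/432, u₃ = 4106353/1238112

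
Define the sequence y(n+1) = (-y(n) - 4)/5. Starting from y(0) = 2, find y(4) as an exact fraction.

-414/625

y(1) = (-2 - 4)/5 = -6/5.
y(2) = (-(-6/5) - 4)/5 = -14/25.
y(3) = (-(-14/25) - 4)/5 = -86/125.
y(4) = (-(-86/125) - 4)/5 = -414/625.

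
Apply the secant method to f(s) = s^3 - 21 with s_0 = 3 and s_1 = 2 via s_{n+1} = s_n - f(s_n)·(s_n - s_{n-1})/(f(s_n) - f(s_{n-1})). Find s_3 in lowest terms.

16659/5983

f(3) = 6, f(2) = -13. s_2 = 2 - (-13)·(2 - 3)/((-13) - 6) = 51/19.
f(2) = -13, f(51/19) = -11388/6859. s_3 = (51/19) - (-11388/6859)·((51/19) - 2)/((-11388/6859) - (-13)) = 16659/5983.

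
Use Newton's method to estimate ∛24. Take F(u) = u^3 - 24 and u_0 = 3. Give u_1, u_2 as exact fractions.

u_1 = 26/9, u_2 = 13162/4563

F'(u) = 3u^2.
F(3) = 3, F'(3) = 27, so u_1 = 3 - 3/27 = 26/9.
F(26/9) = 80/729, F'(26/9) = 676/27, so u_2 = (26/9) - (80/729)/(676/27) = 13162/4563.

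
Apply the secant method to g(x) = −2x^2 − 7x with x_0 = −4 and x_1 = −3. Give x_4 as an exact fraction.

g(−4) = −4, g(−3) = 3. x_2 = (−3) − 3·((−3) − (−4))/(3 − (−4)) = −24/7.
g(−3) = 3, g(−24/7) = 24/49. x_3 = (−24/7) − (24/49)·((−24/7) − (−3))/((24/49) − 3) = −144/41.
g(−24/7) = 24/49, g(−144/41) = −144/1681. x_4 = (−144/41) − (−144/1681)·((−144/41) − (−24/7))/((−144/1681) − (24/49)) = −6912/1975.

−6912/1975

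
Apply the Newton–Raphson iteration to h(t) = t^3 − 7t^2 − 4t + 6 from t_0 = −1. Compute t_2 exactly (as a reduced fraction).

h'(t) = 3t^2 − 14t − 4.
h(−1) = 2, h'(−1) = 13, so t_1 = (−1) − 2/13 = −15/13.
h(−15/13) = −528/2197, h'(−15/13) = 2729/169, so t_2 = (−15/13) − (−528/2197)/(2729/169) = −40407/35477.

−40407/35477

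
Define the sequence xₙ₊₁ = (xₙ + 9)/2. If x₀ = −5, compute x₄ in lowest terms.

x₁ = ((−5) + 9)/2 = 2.
x₂ = (2 + 9)/2 = 11/2.
x₃ = ((11/2) + 9)/2 = 29/4.
x₄ = ((29/4) + 9)/2 = 65/8.

65/8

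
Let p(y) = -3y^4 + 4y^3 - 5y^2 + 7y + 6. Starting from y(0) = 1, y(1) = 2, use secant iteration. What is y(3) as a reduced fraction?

p(1) = 9, p(2) = -16. y(2) = 2 - (-16)·(2 - 1)/((-16) - 9) = 34/25.
p(2) = -16, p(34/25) = 2371392/390625. y(3) = (34/25) - (2371392/390625)·((34/25) - 2)/((2371392/390625) - (-16)) = 827674/538837.

827674/538837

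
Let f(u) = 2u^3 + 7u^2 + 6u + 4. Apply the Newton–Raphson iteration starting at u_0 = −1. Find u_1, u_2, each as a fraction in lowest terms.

f'(u) = 6u^2 + 14u + 6.
f(−1) = 3, f'(−1) = −2, so u_1 = (−1) − 3/(−2) = 1/2.
f(1/2) = 9, f'(1/2) = 29/2, so u_2 = (1/2) − 9/(29/2) = −7/58.

u_1 = 1/2, u_2 = −7/58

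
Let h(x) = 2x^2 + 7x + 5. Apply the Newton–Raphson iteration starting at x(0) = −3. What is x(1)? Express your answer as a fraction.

h'(x) = 4x + 7.
h(−3) = 2, h'(−3) = −5, so x(1) = (−3) − 2/(−5) = −13/5.

−13/5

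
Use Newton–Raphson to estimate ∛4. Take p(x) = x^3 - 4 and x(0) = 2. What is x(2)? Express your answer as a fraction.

358/225

p'(x) = 3x^2.
p(2) = 4, p'(2) = 12, so x(1) = 2 - 4/12 = 5/3.
p(5/3) = 17/27, p'(5/3) = 25/3, so x(2) = (5/3) - (17/27)/(25/3) = 358/225.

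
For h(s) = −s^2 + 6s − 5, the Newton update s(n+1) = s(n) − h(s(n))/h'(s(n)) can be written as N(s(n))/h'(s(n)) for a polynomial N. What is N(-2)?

1

h'(s) = −2s + 6.
N(s) = s·h'(s) − h(s) = s·(−2s + 6) − (−s^2 + 6s − 5) = −s^2 + 5.
N(-2) = 1.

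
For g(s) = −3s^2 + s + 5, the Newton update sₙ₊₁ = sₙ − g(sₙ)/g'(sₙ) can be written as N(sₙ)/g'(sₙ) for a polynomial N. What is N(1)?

−8

g'(s) = −6s + 1.
N(s) = s·g'(s) − g(s) = s·(−6s + 1) − (−3s^2 + s + 5) = −3s^2 − 5.
N(1) = −8.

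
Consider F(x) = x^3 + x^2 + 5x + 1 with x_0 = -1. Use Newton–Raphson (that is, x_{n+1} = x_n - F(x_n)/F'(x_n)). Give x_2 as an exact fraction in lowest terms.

-13/63

F'(x) = 3x^2 + 2x + 5.
F(-1) = -4, F'(-1) = 6, so x_1 = (-1) - (-4)/6 = -1/3.
F(-1/3) = -16/27, F'(-1/3) = 14/3, so x_2 = (-1/3) - (-16/27)/(14/3) = -13/63.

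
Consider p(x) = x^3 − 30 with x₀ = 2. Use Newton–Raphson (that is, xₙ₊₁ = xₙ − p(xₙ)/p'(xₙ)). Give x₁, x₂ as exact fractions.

x₁ = 23/6, x₂ = 15407/4761

p'(x) = 3x^2.
p(2) = −22, p'(2) = 12, so x₁ = 2 − (−22)/12 = 23/6.
p(23/6) = 5687/216, p'(23/6) = 529/12, so x₂ = (23/6) − (5687/216)/(529/12) = 15407/4761.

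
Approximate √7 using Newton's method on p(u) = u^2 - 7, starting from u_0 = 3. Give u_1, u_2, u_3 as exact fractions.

p'(u) = 2u.
p(3) = 2, p'(3) = 6, so u_1 = 3 - 2/6 = 8/3.
p(8/3) = 1/9, p'(8/3) = 16/3, so u_2 = (8/3) - (1/9)/(16/3) = 127/48.
p(127/48) = 1/2304, p'(127/48) = 127/24, so u_3 = (127/48) - (1/2304)/(127/24) = 32257/12192.

u_1 = 8/3, u_2 = 127/48, u_3 = 32257/12192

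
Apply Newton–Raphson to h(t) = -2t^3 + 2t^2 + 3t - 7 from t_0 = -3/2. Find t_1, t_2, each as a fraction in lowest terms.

t_1 = -50/33, t_2 = -130937/86427

h'(t) = -6t^2 + 4t + 3.
h(-3/2) = -1/4, h'(-3/2) = -33/2, so t_1 = (-3/2) - (-1/4)/(-33/2) = -50/33.
h(-50/33) = 91/35937, h'(-50/33) = -2037/121, so t_2 = (-50/33) - (91/35937)/(-2037/121) = -130937/86427.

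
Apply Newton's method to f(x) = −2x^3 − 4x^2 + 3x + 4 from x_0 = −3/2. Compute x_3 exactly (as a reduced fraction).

f'(x) = −6x^2 − 8x + 3.
f(−3/2) = −11/4, f'(−3/2) = 3/2, so x_1 = (−3/2) − (−11/4)/(3/2) = 1/3.
f(1/3) = 121/27, f'(1/3) = −1/3, so x_2 = (1/3) − (121/27)/(−1/3) = 124/9.
f(124/9) = −4333736/729, f'(124/9) = −33647/27, so x_3 = (124/9) − (−4333736/729)/(−33647/27) = 8182948/908469.

8182948/908469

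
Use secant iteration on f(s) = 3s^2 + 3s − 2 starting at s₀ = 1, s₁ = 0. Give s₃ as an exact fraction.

1/2

f(1) = 4, f(0) = −2. s₂ = 0 − (−2)·(0 − 1)/((−2) − 4) = 1/3.
f(0) = −2, f(1/3) = −2/3. s₃ = (1/3) − (−2/3)·((1/3) − 0)/((−2/3) − (−2)) = 1/2.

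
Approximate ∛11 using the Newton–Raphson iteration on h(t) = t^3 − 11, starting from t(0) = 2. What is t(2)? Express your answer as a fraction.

h'(t) = 3t^2.
h(2) = −3, h'(2) = 12, so t(1) = 2 − (−3)/12 = 9/4.
h(9/4) = 25/64, h'(9/4) = 243/16, so t(2) = (9/4) − (25/64)/(243/16) = 1081/486.

1081/486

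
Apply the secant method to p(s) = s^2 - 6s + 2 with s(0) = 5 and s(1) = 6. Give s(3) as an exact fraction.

79/14

p(5) = -3, p(6) = 2. s(2) = 6 - 2·(6 - 5)/(2 - (-3)) = 28/5.
p(6) = 2, p(28/5) = -6/25. s(3) = (28/5) - (-6/25)·((28/5) - 6)/((-6/25) - 2) = 79/14.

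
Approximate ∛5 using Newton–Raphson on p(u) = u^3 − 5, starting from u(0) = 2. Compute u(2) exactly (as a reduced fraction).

503/294

p'(u) = 3u^2.
p(2) = 3, p'(2) = 12, so u(1) = 2 − 3/12 = 7/4.
p(7/4) = 23/64, p'(7/4) = 147/16, so u(2) = (7/4) − (23/64)/(147/16) = 503/294.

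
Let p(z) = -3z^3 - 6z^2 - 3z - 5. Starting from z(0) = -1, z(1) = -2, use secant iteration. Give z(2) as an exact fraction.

-11/6

p(-1) = -5, p(-2) = 1. z(2) = (-2) - 1·((-2) - (-1))/(1 - (-5)) = -11/6.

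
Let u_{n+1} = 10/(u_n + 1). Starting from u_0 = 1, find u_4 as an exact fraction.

40/19

u_1 = 10/(1 + 1) = 5.
u_2 = 10/(5 + 1) = 5/3.
u_3 = 10/(5/3 + 1) = 15/4.
u_4 = 10/(15/4 + 1) = 40/19.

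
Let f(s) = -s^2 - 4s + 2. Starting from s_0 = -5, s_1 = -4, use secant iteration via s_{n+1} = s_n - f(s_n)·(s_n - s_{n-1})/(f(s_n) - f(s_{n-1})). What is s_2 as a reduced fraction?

-22/5

f(-5) = -3, f(-4) = 2. s_2 = (-4) - 2·((-4) - (-5))/(2 - (-3)) = -22/5.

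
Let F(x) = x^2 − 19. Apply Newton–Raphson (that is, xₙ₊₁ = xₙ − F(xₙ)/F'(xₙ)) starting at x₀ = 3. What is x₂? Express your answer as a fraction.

367/84

F'(x) = 2x.
F(3) = −10, F'(3) = 6, so x₁ = 3 − (−10)/6 = 14/3.
F(14/3) = 25/9, F'(14/3) = 28/3, so x₂ = (14/3) − (25/9)/(28/3) = 367/84.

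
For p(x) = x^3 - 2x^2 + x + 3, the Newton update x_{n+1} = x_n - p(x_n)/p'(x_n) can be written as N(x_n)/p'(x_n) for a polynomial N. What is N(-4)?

p'(x) = 3x^2 - 4x + 1.
N(x) = x·p'(x) - p(x) = x·(3x^2 - 4x + 1) - (x^3 - 2x^2 + x + 3) = 2x^3 - 2x^2 - 3.
N(-4) = -163.

-163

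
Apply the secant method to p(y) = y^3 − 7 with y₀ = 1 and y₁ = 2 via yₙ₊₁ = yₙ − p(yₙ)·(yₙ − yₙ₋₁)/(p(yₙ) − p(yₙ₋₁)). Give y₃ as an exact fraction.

1045/547

p(1) = −6, p(2) = 1. y₂ = 2 − 1·(2 − 1)/(1 − (−6)) = 13/7.
p(2) = 1, p(13/7) = −204/343. y₃ = (13/7) − (−204/343)·((13/7) − 2)/((−204/343) − 1) = 1045/547.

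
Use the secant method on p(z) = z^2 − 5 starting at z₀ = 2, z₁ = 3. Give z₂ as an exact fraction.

11/5

p(2) = −1, p(3) = 4. z₂ = 3 − 4·(3 − 2)/(4 − (−1)) = 11/5.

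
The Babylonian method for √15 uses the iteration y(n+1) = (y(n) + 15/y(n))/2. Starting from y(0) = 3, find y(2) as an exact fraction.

y(1) = (3 + 15/3)/2 = 4.
y(2) = (4 + 15/4)/2 = 31/8.

31/8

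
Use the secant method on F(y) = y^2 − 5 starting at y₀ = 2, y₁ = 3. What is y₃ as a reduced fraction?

29/13

F(2) = −1, F(3) = 4. y₂ = 3 − 4·(3 − 2)/(4 − (−1)) = 11/5.
F(3) = 4, F(11/5) = −4/25. y₃ = (11/5) − (−4/25)·((11/5) − 3)/((−4/25) − 4) = 29/13.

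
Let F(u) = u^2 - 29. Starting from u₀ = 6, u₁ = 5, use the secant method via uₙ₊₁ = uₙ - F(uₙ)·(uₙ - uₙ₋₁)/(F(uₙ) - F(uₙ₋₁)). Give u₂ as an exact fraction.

F(6) = 7, F(5) = -4. u₂ = 5 - (-4)·(5 - 6)/((-4) - 7) = 59/11.

59/11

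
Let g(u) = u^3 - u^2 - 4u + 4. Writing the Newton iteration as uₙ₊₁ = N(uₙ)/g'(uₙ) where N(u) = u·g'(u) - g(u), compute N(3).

g'(u) = 3u^2 - 2u - 4.
N(u) = u·g'(u) - g(u) = u·(3u^2 - 2u - 4) - (u^3 - u^2 - 4u + 4) = 2u^3 - u^2 - 4.
N(3) = 41.

41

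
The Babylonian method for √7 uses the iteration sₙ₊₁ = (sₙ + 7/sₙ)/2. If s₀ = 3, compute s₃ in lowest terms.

32257/12192

s₁ = (3 + 7/3)/2 = 8/3.
s₂ = (8/3 + 7/(8/3))/2 = 127/48.
s₃ = (127/48 + 7/(127/48))/2 = 32257/12192.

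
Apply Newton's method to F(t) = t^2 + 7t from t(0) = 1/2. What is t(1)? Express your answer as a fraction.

F'(t) = 2t + 7.
F(1/2) = 15/4, F'(1/2) = 8, so t(1) = (1/2) - (15/4)/8 = 1/32.

1/32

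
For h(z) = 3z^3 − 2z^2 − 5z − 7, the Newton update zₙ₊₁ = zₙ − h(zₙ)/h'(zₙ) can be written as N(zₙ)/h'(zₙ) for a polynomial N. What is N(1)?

h'(z) = 9z^2 − 4z − 5.
N(z) = z·h'(z) − h(z) = z·(9z^2 − 4z − 5) − (3z^3 − 2z^2 − 5z − 7) = 6z^3 − 2z^2 + 7.
N(1) = 11.

11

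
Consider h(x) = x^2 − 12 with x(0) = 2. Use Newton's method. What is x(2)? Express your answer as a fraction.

h'(x) = 2x.
h(2) = −8, h'(2) = 4, so x(1) = 2 − (−8)/4 = 4.
h(4) = 4, h'(4) = 8, so x(2) = 4 − 4/8 = 7/2.

7/2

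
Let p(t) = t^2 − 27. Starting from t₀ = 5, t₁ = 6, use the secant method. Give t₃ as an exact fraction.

213/41

p(5) = −2, p(6) = 9. t₂ = 6 − 9·(6 − 5)/(9 − (−2)) = 57/11.
p(6) = 9, p(57/11) = −18/121. t₃ = (57/11) − (−18/121)·((57/11) − 6)/((−18/121) − 9) = 213/41.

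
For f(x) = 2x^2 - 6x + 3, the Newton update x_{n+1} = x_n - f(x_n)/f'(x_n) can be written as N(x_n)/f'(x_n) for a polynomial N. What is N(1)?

-1

f'(x) = 4x - 6.
N(x) = x·f'(x) - f(x) = x·(4x - 6) - (2x^2 - 6x + 3) = 2x^2 - 3.
N(1) = -1.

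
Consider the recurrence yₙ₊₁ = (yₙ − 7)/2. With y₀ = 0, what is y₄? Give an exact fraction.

−105/16

y₁ = (0 − 7)/2 = −7/2.
y₂ = ((−7/2) − 7)/2 = −21/4.
y₃ = ((−21/4) − 7)/2 = −49/8.
y₄ = ((−49/8) − 7)/2 = −105/16.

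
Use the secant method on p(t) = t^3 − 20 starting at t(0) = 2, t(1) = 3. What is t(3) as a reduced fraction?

23270/8599

p(2) = −12, p(3) = 7. t(2) = 3 − 7·(3 − 2)/(7 − (−12)) = 50/19.
p(3) = 7, p(50/19) = −12180/6859. t(3) = (50/19) − (−12180/6859)·((50/19) − 3)/((−12180/6859) − 7) = 23270/8599.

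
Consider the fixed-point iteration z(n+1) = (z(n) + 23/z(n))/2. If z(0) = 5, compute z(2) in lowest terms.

z(1) = (5 + 23/5)/2 = 24/5.
z(2) = (24/5 + 23/(24/5))/2 = 1151/240.

1151/240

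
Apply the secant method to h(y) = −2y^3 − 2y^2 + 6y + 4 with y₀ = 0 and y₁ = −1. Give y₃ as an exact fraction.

h(0) = 4, h(−1) = −2. y₂ = (−1) − (−2)·((−1) − 0)/((−2) − 4) = −2/3.
h(−1) = −2, h(−2/3) = −8/27. y₃ = (−2/3) − (−8/27)·((−2/3) − (−1))/((−8/27) − (−2)) = −14/23.

−14/23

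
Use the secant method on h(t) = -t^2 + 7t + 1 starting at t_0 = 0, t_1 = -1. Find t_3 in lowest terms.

h(0) = 1, h(-1) = -7. t_2 = (-1) - (-7)·((-1) - 0)/((-7) - 1) = -1/8.
h(-1) = -7, h(-1/8) = 7/64. t_3 = (-1/8) - (7/64)·((-1/8) - (-1))/((7/64) - (-7)) = -9/65.

-9/65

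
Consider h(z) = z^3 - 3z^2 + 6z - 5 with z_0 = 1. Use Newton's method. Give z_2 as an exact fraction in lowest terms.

119/90

h'(z) = 3z^2 - 6z + 6.
h(1) = -1, h'(1) = 3, so z_1 = 1 - (-1)/3 = 4/3.
h(4/3) = 1/27, h'(4/3) = 10/3, so z_2 = (4/3) - (1/27)/(10/3) = 119/90.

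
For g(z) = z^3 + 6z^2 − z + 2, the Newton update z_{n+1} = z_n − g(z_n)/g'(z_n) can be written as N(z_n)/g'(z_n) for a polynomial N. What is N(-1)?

g'(z) = 3z^2 + 12z − 1.
N(z) = z·g'(z) − g(z) = z·(3z^2 + 12z − 1) − (z^3 + 6z^2 − z + 2) = 2z^3 + 6z^2 − 2.
N(-1) = 2.

2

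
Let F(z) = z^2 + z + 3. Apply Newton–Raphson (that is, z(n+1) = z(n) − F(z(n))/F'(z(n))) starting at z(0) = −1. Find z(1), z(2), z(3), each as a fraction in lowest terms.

F'(z) = 2z + 1.
F(−1) = 3, F'(−1) = −1, so z(1) = (−1) − 3/(−1) = 2.
F(2) = 9, F'(2) = 5, so z(2) = 2 − 9/5 = 1/5.
F(1/5) = 81/25, F'(1/5) = 7/5, so z(3) = (1/5) − (81/25)/(7/5) = −74/35.

z(1) = 2, z(2) = 1/5, z(3) = −74/35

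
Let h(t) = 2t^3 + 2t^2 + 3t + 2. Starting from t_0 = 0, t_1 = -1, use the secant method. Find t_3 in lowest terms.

h(0) = 2, h(-1) = -1. t_2 = (-1) - (-1)·((-1) - 0)/((-1) - 2) = -2/3.
h(-1) = -1, h(-2/3) = 8/27. t_3 = (-2/3) - (8/27)·((-2/3) - (-1))/((8/27) - (-1)) = -26/35.

-26/35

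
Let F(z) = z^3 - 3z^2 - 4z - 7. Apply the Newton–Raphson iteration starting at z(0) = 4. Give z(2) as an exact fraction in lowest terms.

459433/106670

F'(z) = 3z^2 - 6z - 4.
F(4) = -7, F'(4) = 20, so z(1) = 4 - (-7)/20 = 87/20.
F(87/20) = 9163/8000, F'(87/20) = 10667/400, so z(2) = (87/20) - (9163/8000)/(10667/400) = 459433/106670.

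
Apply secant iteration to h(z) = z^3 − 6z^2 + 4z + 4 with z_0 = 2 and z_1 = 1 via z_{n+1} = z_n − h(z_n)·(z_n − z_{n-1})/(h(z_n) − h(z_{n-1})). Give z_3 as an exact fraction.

446/299

h(2) = −4, h(1) = 3. z_2 = 1 − 3·(1 − 2)/(3 − (−4)) = 10/7.
h(1) = 3, h(10/7) = 132/343. z_3 = (10/7) − (132/343)·((10/7) − 1)/((132/343) − 3) = 446/299.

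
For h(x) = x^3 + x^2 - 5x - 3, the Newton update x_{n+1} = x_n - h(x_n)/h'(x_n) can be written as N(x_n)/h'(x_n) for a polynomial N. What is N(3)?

h'(x) = 3x^2 + 2x - 5.
N(x) = x·h'(x) - h(x) = x·(3x^2 + 2x - 5) - (x^3 + x^2 - 5x - 3) = 2x^3 + x^2 + 3.
N(3) = 66.

66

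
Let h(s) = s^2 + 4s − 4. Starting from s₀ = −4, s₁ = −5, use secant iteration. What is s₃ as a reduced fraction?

h(−4) = −4, h(−5) = 1. s₂ = (−5) − 1·((−5) − (−4))/(1 − (−4)) = −24/5.
h(−5) = 1, h(−24/5) = −4/25. s₃ = (−24/5) − (−4/25)·((−24/5) − (−5))/((−4/25) − 1) = −140/29.

−140/29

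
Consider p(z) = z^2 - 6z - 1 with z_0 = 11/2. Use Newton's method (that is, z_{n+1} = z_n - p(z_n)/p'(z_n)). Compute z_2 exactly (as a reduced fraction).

641/104

p'(z) = 2z - 6.
p(11/2) = -15/4, p'(11/2) = 5, so z_1 = (11/2) - (-15/4)/5 = 25/4.
p(25/4) = 9/16, p'(25/4) = 13/2, so z_2 = (25/4) - (9/16)/(13/2) = 641/104.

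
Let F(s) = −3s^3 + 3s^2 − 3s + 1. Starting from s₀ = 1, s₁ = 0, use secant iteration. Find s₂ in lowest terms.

1/3

F(1) = −2, F(0) = 1. s₂ = 0 − 1·(0 − 1)/(1 − (−2)) = 1/3.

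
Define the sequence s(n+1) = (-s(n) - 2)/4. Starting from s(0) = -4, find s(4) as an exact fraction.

s(1) = (-(-4) - 2)/4 = 1/2.
s(2) = (-(1/2) - 2)/4 = -5/8.
s(3) = (-(-5/8) - 2)/4 = -11/32.
s(4) = (-(-11/32) - 2)/4 = -53/128.

-53/128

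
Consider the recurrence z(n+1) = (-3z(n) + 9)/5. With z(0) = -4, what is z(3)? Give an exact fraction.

z(1) = (-3·(-4) + 9)/5 = 21/5.
z(2) = (-3·(21/5) + 9)/5 = -18/25.
z(3) = (-3·(-18/25) + 9)/5 = 279/125.

279/125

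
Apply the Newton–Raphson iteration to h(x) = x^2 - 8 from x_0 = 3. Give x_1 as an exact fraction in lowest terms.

17/6

h'(x) = 2x.
h(3) = 1, h'(3) = 6, so x_1 = 3 - 1/6 = 17/6.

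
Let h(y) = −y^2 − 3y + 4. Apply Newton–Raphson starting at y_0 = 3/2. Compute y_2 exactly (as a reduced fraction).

h'(y) = −2y − 3.
h(3/2) = −11/4, h'(3/2) = −6, so y_1 = (3/2) − (−11/4)/(−6) = 25/24.
h(25/24) = −121/576, h'(25/24) = −61/12, so y_2 = (25/24) − (−121/576)/(−61/12) = 2929/2928.

2929/2928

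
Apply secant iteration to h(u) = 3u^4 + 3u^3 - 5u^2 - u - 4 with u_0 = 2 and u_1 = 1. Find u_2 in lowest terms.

27/25

h(2) = 46, h(1) = -4. u_2 = 1 - (-4)·(1 - 2)/((-4) - 46) = 27/25.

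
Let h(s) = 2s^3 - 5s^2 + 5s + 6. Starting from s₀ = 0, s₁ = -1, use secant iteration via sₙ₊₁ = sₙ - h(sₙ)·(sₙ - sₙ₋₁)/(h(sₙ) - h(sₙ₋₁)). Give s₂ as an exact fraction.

-1/2

h(0) = 6, h(-1) = -6. s₂ = (-1) - (-6)·((-1) - 0)/((-6) - 6) = -1/2.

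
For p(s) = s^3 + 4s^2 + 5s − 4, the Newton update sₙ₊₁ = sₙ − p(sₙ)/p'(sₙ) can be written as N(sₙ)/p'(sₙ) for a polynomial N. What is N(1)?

10

p'(s) = 3s^2 + 8s + 5.
N(s) = s·p'(s) − p(s) = s·(3s^2 + 8s + 5) − (s^3 + 4s^2 + 5s − 4) = 2s^3 + 4s^2 + 4.
N(1) = 10.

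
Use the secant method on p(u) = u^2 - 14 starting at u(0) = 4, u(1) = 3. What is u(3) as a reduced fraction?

176/47

p(4) = 2, p(3) = -5. u(2) = 3 - (-5)·(3 - 4)/((-5) - 2) = 26/7.
p(3) = -5, p(26/7) = -10/49. u(3) = (26/7) - (-10/49)·((26/7) - 3)/((-10/49) - (-5)) = 176/47.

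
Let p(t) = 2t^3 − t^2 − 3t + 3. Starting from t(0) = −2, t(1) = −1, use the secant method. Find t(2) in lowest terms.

−17/14

p(−2) = −11, p(−1) = 3. t(2) = (−1) − 3·((−1) − (−2))/(3 − (−11)) = −17/14.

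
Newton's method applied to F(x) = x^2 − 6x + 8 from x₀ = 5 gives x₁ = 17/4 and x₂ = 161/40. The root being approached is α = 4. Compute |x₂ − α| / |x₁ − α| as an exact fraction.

1/10

x₁ − α = 17/4 − 4 = 1/4, so |x₁ − α| = 1/4.
x₂ − α = 161/40 − 4 = 1/40, so |x₂ − α| = 1/40.
Ratio = (1/40) / (1/4) = 1/10.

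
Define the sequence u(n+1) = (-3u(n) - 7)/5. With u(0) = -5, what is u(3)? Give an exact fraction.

2/125

u(1) = (-3·(-5) - 7)/5 = 8/5.
u(2) = (-3·(8/5) - 7)/5 = -59/25.
u(3) = (-3·(-59/25) - 7)/5 = 2/125.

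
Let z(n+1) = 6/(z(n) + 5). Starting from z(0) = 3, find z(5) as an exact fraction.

4998/4999

z(1) = 6/(3 + 5) = 3/4.
z(2) = 6/(3/4 + 5) = 24/23.
z(3) = 6/(24/23 + 5) = 138/139.
z(4) = 6/(138/139 + 5) = 834/833.
z(5) = 6/(834/833 + 5) = 4998/4999.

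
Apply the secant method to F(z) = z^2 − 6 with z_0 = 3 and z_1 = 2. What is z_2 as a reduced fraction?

F(3) = 3, F(2) = −2. z_2 = 2 − (−2)·(2 − 3)/((−2) − 3) = 12/5.

12/5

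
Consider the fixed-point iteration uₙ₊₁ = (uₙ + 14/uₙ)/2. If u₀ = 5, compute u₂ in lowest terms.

u₁ = (5 + 14/5)/2 = 39/10.
u₂ = (39/10 + 14/(39/10))/2 = 2921/780.

2921/780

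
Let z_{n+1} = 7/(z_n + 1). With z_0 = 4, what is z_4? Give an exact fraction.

329/131

z_1 = 7/(4 + 1) = 7/5.
z_2 = 7/(7/5 + 1) = 35/12.
z_3 = 7/(35/12 + 1) = 84/47.
z_4 = 7/(84/47 + 1) = 329/131.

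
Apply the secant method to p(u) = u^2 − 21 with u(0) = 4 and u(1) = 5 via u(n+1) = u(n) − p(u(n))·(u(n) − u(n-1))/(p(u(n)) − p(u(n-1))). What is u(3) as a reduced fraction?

197/43

p(4) = −5, p(5) = 4. u(2) = 5 − 4·(5 − 4)/(4 − (−5)) = 41/9.
p(5) = 4, p(41/9) = −20/81. u(3) = (41/9) − (−20/81)·((41/9) − 5)/((−20/81) − 4) = 197/43.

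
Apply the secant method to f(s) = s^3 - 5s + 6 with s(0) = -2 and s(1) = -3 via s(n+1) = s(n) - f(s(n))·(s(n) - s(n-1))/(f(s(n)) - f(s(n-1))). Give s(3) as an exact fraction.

f(-2) = 8, f(-3) = -6. s(2) = (-3) - (-6)·((-3) - (-2))/((-6) - 8) = -18/7.
f(-3) = -6, f(-18/7) = 636/343. s(3) = (-18/7) - (636/343)·((-18/7) - (-3))/((636/343) - (-6)) = -1200/449.

-1200/449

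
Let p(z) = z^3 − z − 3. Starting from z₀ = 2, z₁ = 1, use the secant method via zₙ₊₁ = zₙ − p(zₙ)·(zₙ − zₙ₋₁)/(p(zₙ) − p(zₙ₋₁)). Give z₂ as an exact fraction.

3/2

p(2) = 3, p(1) = −3. z₂ = 1 − (−3)·(1 − 2)/((−3) − 3) = 3/2.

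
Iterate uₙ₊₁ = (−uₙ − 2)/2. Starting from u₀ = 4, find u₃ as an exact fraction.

−5/4

u₁ = (−4 − 2)/2 = −3.
u₂ = (−(−3) − 2)/2 = 1/2.
u₃ = (−(1/2) − 2)/2 = −5/4.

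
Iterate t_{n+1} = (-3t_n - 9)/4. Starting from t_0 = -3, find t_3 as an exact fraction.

-9/16

t_1 = (-3·(-3) - 9)/4 = 0.
t_2 = (-3·0 - 9)/4 = -9/4.
t_3 = (-3·(-9/4) - 9)/4 = -9/16.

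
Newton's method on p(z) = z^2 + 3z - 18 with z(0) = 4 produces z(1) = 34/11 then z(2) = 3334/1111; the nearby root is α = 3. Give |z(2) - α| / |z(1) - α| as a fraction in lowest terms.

1/101

z(1) - α = 34/11 - 3 = 1/11, so |z(1) - α| = 1/11.
z(2) - α = 3334/1111 - 3 = 1/1111, so |z(2) - α| = 1/1111.
Ratio = (1/1111) / (1/11) = 1/101.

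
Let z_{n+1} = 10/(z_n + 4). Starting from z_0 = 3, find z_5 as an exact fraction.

z_1 = 10/(3 + 4) = 10/7.
z_2 = 10/(10/7 + 4) = 35/19.
z_3 = 10/(35/19 + 4) = 190/111.
z_4 = 10/(190/111 + 4) = 555/317.
z_5 = 10/(555/317 + 4) = 3170/1823.

3170/1823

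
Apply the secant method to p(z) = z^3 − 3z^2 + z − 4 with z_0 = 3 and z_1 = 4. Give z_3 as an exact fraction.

15508/5033

p(3) = −1, p(4) = 16. z_2 = 4 − 16·(4 − 3)/(16 − (−1)) = 52/17.
p(4) = 16, p(52/17) = −1920/4913. z_3 = (52/17) − (−1920/4913)·((52/17) − 4)/((−1920/4913) − 16) = 15508/5033.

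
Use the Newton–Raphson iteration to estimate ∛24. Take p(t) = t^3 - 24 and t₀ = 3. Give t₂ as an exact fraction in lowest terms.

p'(t) = 3t^2.
p(3) = 3, p'(3) = 27, so t₁ = 3 - 3/27 = 26/9.
p(26/9) = 80/729, p'(26/9) = 676/27, so t₂ = (26/9) - (80/729)/(676/27) = 13162/4563.

13162/4563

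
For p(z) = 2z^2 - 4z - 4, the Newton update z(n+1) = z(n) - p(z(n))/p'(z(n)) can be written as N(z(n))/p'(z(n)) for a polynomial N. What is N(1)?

p'(z) = 4z - 4.
N(z) = z·p'(z) - p(z) = z·(4z - 4) - (2z^2 - 4z - 4) = 2z^2 + 4.
N(1) = 6.

6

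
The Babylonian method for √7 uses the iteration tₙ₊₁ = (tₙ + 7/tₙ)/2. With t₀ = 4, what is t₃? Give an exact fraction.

1902497/719072

t₁ = (4 + 7/4)/2 = 23/8.
t₂ = (23/8 + 7/(23/8))/2 = 977/368.
t₃ = (977/368 + 7/(977/368))/2 = 1902497/719072.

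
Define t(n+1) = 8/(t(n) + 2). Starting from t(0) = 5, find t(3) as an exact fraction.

44/25

t(1) = 8/(5 + 2) = 8/7.
t(2) = 8/(8/7 + 2) = 28/11.
t(3) = 8/(28/11 + 2) = 44/25.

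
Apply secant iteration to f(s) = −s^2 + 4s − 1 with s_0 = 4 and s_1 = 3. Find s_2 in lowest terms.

11/3

f(4) = −1, f(3) = 2. s_2 = 3 − 2·(3 − 4)/(2 − (−1)) = 11/3.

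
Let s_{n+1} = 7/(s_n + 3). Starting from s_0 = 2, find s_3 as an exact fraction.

s_1 = 7/(2 + 3) = 7/5.
s_2 = 7/(7/5 + 3) = 35/22.
s_3 = 7/(35/22 + 3) = 154/101.

154/101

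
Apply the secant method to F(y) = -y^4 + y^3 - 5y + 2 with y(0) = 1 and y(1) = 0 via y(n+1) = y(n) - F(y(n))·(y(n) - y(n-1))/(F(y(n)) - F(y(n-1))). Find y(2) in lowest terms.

2/5

F(1) = -3, F(0) = 2. y(2) = 0 - 2·(0 - 1)/(2 - (-3)) = 2/5.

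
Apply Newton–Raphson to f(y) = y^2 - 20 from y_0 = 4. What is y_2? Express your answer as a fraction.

161/36

f'(y) = 2y.
f(4) = -4, f'(4) = 8, so y_1 = 4 - (-4)/8 = 9/2.
f(9/2) = 1/4, f'(9/2) = 9, so y_2 = (9/2) - (1/4)/9 = 161/36.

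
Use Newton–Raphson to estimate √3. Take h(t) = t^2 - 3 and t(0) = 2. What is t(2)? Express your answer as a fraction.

97/56

h'(t) = 2t.
h(2) = 1, h'(2) = 4, so t(1) = 2 - 1/4 = 7/4.
h(7/4) = 1/16, h'(7/4) = 7/2, so t(2) = (7/4) - (1/16)/(7/2) = 97/56.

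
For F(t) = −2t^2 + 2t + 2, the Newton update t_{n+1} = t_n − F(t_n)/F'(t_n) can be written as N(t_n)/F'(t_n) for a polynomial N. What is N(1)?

−4

F'(t) = −4t + 2.
N(t) = t·F'(t) − F(t) = t·(−4t + 2) − (−2t^2 + 2t + 2) = −2t^2 − 2.
N(1) = −4.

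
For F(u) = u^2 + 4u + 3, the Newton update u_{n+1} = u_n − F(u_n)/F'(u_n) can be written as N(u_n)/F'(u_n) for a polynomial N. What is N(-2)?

F'(u) = 2u + 4.
N(u) = u·F'(u) − F(u) = u·(2u + 4) − (u^2 + 4u + 3) = u^2 − 3.
N(-2) = 1.

1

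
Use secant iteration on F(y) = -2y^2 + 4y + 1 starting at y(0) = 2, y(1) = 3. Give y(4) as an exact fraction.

F(2) = 1, F(3) = -5. y(2) = 3 - (-5)·(3 - 2)/((-5) - 1) = 13/6.
F(3) = -5, F(13/6) = 5/18. y(3) = (13/6) - (5/18)·((13/6) - 3)/((5/18) - (-5)) = 42/19.
F(13/6) = 5/18, F(42/19) = 25/361. y(4) = (42/19) - (25/361)·((42/19) - (13/6))/((25/361) - (5/18)) = 603/271.

603/271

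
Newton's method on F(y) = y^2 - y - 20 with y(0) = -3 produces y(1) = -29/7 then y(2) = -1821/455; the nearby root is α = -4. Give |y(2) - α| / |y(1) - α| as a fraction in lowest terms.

y(1) - α = -29/7 - (-4) = -29/7 + 4 = -1/7, so |y(1) - α| = 1/7.
y(2) - α = -1821/455 - (-4) = -1821/455 + 4 = -1/455, so |y(2) - α| = 1/455.
Ratio = (1/455) / (1/7) = 1/65.

1/65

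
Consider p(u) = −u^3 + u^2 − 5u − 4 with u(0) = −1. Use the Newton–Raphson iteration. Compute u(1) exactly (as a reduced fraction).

−7/10

p'(u) = −3u^2 + 2u − 5.
p(−1) = 3, p'(−1) = −10, so u(1) = (−1) − 3/(−10) = −7/10.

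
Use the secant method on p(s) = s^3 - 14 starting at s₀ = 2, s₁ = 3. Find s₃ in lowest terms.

p(2) = -6, p(3) = 13. s₂ = 3 - 13·(3 - 2)/(13 - (-6)) = 44/19.
p(3) = 13, p(44/19) = -10842/6859. s₃ = (44/19) - (-10842/6859)·((44/19) - 3)/((-10842/6859) - 13) = 18386/7693.

18386/7693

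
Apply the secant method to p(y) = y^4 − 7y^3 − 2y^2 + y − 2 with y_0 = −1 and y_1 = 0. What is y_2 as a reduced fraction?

−2/5

p(−1) = 3, p(0) = −2. y_2 = 0 − (−2)·(0 − (−1))/((−2) − 3) = −2/5.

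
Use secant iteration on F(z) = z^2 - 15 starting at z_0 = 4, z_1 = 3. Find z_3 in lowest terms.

31/8

F(4) = 1, F(3) = -6. z_2 = 3 - (-6)·(3 - 4)/((-6) - 1) = 27/7.
F(3) = -6, F(27/7) = -6/49. z_3 = (27/7) - (-6/49)·((27/7) - 3)/((-6/49) - (-6)) = 31/8.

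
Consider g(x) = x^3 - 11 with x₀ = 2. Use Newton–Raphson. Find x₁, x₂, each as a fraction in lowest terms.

g'(x) = 3x^2.
g(2) = -3, g'(2) = 12, so x₁ = 2 - (-3)/12 = 9/4.
g(9/4) = 25/64, g'(9/4) = 243/16, so x₂ = (9/4) - (25/64)/(243/16) = 1081/486.

x₁ = 9/4, x₂ = 1081/486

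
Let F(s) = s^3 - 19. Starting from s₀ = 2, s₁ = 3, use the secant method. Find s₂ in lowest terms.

F(2) = -11, F(3) = 8. s₂ = 3 - 8·(3 - 2)/(8 - (-11)) = 49/19.

49/19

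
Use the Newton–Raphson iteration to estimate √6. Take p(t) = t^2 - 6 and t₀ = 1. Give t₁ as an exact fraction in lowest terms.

7/2

p'(t) = 2t.
p(1) = -5, p'(1) = 2, so t₁ = 1 - (-5)/2 = 7/2.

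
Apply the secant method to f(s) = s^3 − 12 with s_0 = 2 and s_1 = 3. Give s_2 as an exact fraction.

42/19

f(2) = −4, f(3) = 15. s_2 = 3 − 15·(3 − 2)/(15 − (−4)) = 42/19.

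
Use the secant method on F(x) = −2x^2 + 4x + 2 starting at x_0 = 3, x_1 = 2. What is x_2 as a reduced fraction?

F(3) = −4, F(2) = 2. x_2 = 2 − 2·(2 − 3)/(2 − (−4)) = 7/3.

7/3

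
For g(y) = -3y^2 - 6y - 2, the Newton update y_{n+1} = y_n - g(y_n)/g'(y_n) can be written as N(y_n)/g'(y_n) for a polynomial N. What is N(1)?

-1

g'(y) = -6y - 6.
N(y) = y·g'(y) - g(y) = y·(-6y - 6) - (-3y^2 - 6y - 2) = -3y^2 + 2.
N(1) = -1.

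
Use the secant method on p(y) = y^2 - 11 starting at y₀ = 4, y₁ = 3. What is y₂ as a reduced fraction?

23/7

p(4) = 5, p(3) = -2. y₂ = 3 - (-2)·(3 - 4)/((-2) - 5) = 23/7.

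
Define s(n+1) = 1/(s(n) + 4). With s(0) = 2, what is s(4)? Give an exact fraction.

s(1) = 1/(2 + 4) = 1/6.
s(2) = 1/(1/6 + 4) = 6/25.
s(3) = 1/(6/25 + 4) = 25/106.
s(4) = 1/(25/106 + 4) = 106/449.

106/449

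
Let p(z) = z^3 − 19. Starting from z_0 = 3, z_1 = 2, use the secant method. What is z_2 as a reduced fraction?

49/19

p(3) = 8, p(2) = −11. z_2 = 2 − (−11)·(2 − 3)/((−11) − 8) = 49/19.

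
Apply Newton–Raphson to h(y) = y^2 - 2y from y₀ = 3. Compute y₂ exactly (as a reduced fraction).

h'(y) = 2y - 2.
h(3) = 3, h'(3) = 4, so y₁ = 3 - 3/4 = 9/4.
h(9/4) = 9/16, h'(9/4) = 5/2, so y₂ = (9/4) - (9/16)/(5/2) = 81/40.

81/40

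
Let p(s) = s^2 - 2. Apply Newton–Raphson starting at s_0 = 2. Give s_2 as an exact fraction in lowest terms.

p'(s) = 2s.
p(2) = 2, p'(2) = 4, so s_1 = 2 - 2/4 = 3/2.
p(3/2) = 1/4, p'(3/2) = 3, so s_2 = (3/2) - (1/4)/3 = 17/12.

17/12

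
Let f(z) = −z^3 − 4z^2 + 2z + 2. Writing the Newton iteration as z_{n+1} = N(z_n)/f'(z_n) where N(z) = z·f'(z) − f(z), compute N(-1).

f'(z) = −3z^2 − 8z + 2.
N(z) = z·f'(z) − f(z) = z·(−3z^2 − 8z + 2) − (−z^3 − 4z^2 + 2z + 2) = −2z^3 − 4z^2 − 2.
N(-1) = −4.

−4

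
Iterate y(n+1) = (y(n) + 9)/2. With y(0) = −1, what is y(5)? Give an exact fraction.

y(1) = ((−1) + 9)/2 = 4.
y(2) = (4 + 9)/2 = 13/2.
y(3) = ((13/2) + 9)/2 = 31/4.
y(4) = ((31/4) + 9)/2 = 67/8.
y(5) = ((67/8) + 9)/2 = 139/16.

139/16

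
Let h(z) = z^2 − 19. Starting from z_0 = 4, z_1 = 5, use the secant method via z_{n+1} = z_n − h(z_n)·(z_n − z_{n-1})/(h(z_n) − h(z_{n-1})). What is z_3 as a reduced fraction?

61/14

h(4) = −3, h(5) = 6. z_2 = 5 − 6·(5 − 4)/(6 − (−3)) = 13/3.
h(5) = 6, h(13/3) = −2/9. z_3 = (13/3) − (−2/9)·((13/3) − 5)/((−2/9) − 6) = 61/14.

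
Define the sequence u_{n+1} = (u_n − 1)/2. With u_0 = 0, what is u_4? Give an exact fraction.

u_1 = (0 − 1)/2 = −1/2.
u_2 = ((−1/2) − 1)/2 = −3/4.
u_3 = ((−3/4) − 1)/2 = −7/8.
u_4 = ((−7/8) − 1)/2 = −15/16.

−15/16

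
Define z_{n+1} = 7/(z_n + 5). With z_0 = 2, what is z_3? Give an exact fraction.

42/37

z_1 = 7/(2 + 5) = 1.
z_2 = 7/(1 + 5) = 7/6.
z_3 = 7/(7/6 + 5) = 42/37.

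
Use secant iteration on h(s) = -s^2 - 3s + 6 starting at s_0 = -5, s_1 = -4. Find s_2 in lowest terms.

h(-5) = -4, h(-4) = 2. s_2 = (-4) - 2·((-4) - (-5))/(2 - (-4)) = -13/3.

-13/3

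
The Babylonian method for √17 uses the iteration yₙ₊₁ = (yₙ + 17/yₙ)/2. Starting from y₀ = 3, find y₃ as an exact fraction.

25889/6279

y₁ = (3 + 17/3)/2 = 13/3.
y₂ = (13/3 + 17/(13/3))/2 = 161/39.
y₃ = (161/39 + 17/(161/39))/2 = 25889/6279.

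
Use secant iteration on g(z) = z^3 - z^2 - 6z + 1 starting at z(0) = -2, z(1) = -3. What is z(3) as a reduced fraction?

-12423/5977

g(-2) = 1, g(-3) = -17. z(2) = (-3) - (-17)·((-3) - (-2))/((-17) - 1) = -37/18.
g(-3) = -17, g(-37/18) = 2465/5832. z(3) = (-37/18) - (2465/5832)·((-37/18) - (-3))/((2465/5832) - (-17)) = -12423/5977.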